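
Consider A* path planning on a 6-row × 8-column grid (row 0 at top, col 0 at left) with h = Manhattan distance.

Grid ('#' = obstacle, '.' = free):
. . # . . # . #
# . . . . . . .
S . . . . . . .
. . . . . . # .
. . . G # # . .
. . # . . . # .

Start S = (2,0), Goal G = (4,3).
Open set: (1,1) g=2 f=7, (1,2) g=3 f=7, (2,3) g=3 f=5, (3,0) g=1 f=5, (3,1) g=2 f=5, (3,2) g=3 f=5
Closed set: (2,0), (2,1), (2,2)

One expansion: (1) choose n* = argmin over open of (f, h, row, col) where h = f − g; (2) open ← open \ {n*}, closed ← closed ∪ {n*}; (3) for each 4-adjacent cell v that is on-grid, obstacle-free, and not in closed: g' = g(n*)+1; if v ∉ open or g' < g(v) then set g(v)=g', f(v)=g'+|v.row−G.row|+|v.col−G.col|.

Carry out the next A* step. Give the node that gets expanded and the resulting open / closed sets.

step 1: expand (2,3) (f=5, h=2) → closed; open now [(1,1) g=2 f=7, (1,2) g=3 f=7, (1,3) g=4 f=7, (2,4) g=4 f=7, (3,0) g=1 f=5, (3,1) g=2 f=5, (3,2) g=3 f=5, (3,3) g=4 f=5]

expanded=(2,3); open=[(1,1) g=2 f=7, (1,2) g=3 f=7, (1,3) g=4 f=7, (2,4) g=4 f=7, (3,0) g=1 f=5, (3,1) g=2 f=5, (3,2) g=3 f=5, (3,3) g=4 f=5]; closed=[(2,0), (2,1), (2,2), (2,3)]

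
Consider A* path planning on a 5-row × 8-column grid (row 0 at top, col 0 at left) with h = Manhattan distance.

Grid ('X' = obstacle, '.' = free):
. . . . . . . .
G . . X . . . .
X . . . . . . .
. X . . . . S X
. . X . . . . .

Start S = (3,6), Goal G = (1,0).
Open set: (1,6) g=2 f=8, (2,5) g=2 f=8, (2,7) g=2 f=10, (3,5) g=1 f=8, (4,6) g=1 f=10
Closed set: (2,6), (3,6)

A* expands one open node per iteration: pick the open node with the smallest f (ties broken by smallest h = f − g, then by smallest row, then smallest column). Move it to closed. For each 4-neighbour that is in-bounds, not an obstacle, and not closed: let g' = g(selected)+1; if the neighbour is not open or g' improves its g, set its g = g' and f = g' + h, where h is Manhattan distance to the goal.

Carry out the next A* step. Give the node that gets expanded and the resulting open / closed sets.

step 1: expand (1,6) (f=8, h=6) → closed; open now [(0,6) g=3 f=10, (1,5) g=3 f=8, (1,7) g=3 f=10, (2,5) g=2 f=8, (2,7) g=2 f=10, (3,5) g=1 f=8, (4,6) g=1 f=10]

expanded=(1,6); open=[(0,6) g=3 f=10, (1,5) g=3 f=8, (1,7) g=3 f=10, (2,5) g=2 f=8, (2,7) g=2 f=10, (3,5) g=1 f=8, (4,6) g=1 f=10]; closed=[(1,6), (2,6), (3,6)]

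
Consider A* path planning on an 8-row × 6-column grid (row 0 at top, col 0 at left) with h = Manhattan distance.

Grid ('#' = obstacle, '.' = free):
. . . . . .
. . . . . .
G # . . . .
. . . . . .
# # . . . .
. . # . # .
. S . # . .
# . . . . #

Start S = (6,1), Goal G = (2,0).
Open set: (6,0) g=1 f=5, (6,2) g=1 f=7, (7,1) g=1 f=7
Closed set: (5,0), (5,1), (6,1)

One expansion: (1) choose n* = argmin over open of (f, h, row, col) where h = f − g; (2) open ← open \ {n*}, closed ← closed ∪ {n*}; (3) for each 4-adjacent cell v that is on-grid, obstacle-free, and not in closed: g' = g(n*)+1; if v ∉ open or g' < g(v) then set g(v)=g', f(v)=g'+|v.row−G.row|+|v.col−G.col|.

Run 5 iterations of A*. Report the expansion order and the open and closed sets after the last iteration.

order=[(6,0) → (6,2) → (7,1) → (7,2) → (7,3)]; open=[(7,4) g=4 f=13]; closed=[(5,0), (5,1), (6,0), (6,1), (6,2), (7,1), (7,2), (7,3)]

step 1: expand (6,0) (f=5, h=4) → closed; open now [(6,2) g=1 f=7, (7,1) g=1 f=7]
step 2: expand (6,2) (f=7, h=6) → closed; open now [(7,1) g=1 f=7, (7,2) g=2 f=9]
step 3: expand (7,1) (f=7, h=6) → closed; open now [(7,2) g=2 f=9]
step 4: expand (7,2) (f=9, h=7) → closed; open now [(7,3) g=3 f=11]
step 5: expand (7,3) (f=11, h=8) → closed; open now [(7,4) g=4 f=13]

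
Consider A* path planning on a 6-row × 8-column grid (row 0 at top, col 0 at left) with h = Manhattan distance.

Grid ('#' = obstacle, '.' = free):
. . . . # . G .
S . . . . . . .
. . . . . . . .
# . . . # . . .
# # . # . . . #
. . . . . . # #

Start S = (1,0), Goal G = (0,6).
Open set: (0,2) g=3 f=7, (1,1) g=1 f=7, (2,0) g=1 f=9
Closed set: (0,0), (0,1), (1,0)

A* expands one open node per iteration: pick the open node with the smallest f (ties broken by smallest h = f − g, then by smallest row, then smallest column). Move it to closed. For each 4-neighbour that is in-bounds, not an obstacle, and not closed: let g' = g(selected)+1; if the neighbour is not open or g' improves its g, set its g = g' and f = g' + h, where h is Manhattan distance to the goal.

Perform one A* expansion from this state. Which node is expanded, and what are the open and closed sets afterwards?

expanded=(0,2); open=[(0,3) g=4 f=7, (1,1) g=1 f=7, (1,2) g=4 f=9, (2,0) g=1 f=9]; closed=[(0,0), (0,1), (0,2), (1,0)]

step 1: expand (0,2) (f=7, h=4) → closed; open now [(0,3) g=4 f=7, (1,1) g=1 f=7, (1,2) g=4 f=9, (2,0) g=1 f=9]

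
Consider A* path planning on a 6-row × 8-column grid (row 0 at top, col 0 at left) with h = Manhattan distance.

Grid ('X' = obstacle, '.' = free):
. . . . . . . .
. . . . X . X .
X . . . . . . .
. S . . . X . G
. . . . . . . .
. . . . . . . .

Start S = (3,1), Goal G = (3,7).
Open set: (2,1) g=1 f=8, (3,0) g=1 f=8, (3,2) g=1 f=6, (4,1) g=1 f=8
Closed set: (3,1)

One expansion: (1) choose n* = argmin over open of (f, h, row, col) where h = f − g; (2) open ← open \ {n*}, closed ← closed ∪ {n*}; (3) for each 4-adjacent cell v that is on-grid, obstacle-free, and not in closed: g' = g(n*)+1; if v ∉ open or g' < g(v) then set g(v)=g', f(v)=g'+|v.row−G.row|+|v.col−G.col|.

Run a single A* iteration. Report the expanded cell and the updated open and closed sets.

expanded=(3,2); open=[(2,1) g=1 f=8, (2,2) g=2 f=8, (3,0) g=1 f=8, (3,3) g=2 f=6, (4,1) g=1 f=8, (4,2) g=2 f=8]; closed=[(3,1), (3,2)]

step 1: expand (3,2) (f=6, h=5) → closed; open now [(2,1) g=1 f=8, (2,2) g=2 f=8, (3,0) g=1 f=8, (3,3) g=2 f=6, (4,1) g=1 f=8, (4,2) g=2 f=8]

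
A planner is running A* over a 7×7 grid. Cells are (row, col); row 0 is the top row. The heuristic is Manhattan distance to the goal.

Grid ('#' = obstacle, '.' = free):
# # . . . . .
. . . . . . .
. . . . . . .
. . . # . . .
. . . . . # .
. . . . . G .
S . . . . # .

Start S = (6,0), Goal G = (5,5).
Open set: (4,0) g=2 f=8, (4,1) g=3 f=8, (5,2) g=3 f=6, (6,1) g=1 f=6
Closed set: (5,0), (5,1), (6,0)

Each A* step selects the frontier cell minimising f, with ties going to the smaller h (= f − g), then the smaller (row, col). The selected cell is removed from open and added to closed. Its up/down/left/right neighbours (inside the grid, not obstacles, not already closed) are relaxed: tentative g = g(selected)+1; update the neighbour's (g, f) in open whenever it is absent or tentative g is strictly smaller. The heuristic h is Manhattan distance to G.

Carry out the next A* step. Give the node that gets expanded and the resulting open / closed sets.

expanded=(5,2); open=[(4,0) g=2 f=8, (4,1) g=3 f=8, (4,2) g=4 f=8, (5,3) g=4 f=6, (6,1) g=1 f=6, (6,2) g=4 f=8]; closed=[(5,0), (5,1), (5,2), (6,0)]

step 1: expand (5,2) (f=6, h=3) → closed; open now [(4,0) g=2 f=8, (4,1) g=3 f=8, (4,2) g=4 f=8, (5,3) g=4 f=6, (6,1) g=1 f=6, (6,2) g=4 f=8]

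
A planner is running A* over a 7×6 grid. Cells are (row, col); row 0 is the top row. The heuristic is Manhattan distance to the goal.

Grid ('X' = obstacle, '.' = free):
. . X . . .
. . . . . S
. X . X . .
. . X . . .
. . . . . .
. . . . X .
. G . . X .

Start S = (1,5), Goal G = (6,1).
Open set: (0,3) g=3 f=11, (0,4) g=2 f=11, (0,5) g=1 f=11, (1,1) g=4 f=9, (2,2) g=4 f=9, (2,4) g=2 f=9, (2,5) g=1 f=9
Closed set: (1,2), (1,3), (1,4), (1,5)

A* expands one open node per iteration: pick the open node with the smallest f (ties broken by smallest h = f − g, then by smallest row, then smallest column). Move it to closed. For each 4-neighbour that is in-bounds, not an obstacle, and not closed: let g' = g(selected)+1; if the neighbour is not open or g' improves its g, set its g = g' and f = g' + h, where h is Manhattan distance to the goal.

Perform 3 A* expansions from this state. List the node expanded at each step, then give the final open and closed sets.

step 1: expand (1,1) (f=9, h=5) → closed; open now [(0,1) g=5 f=11, (0,3) g=3 f=11, (0,4) g=2 f=11, (0,5) g=1 f=11, (1,0) g=5 f=11, (2,2) g=4 f=9, (2,4) g=2 f=9, (2,5) g=1 f=9]
step 2: expand (2,2) (f=9, h=5) → closed; open now [(0,1) g=5 f=11, (0,3) g=3 f=11, (0,4) g=2 f=11, (0,5) g=1 f=11, (1,0) g=5 f=11, (2,4) g=2 f=9, (2,5) g=1 f=9]
step 3: expand (2,4) (f=9, h=7) → closed; open now [(0,1) g=5 f=11, (0,3) g=3 f=11, (0,4) g=2 f=11, (0,5) g=1 f=11, (1,0) g=5 f=11, (2,5) g=1 f=9, (3,4) g=3 f=9]

order=[(1,1) → (2,2) → (2,4)]; open=[(0,1) g=5 f=11, (0,3) g=3 f=11, (0,4) g=2 f=11, (0,5) g=1 f=11, (1,0) g=5 f=11, (2,5) g=1 f=9, (3,4) g=3 f=9]; closed=[(1,1), (1,2), (1,3), (1,4), (1,5), (2,2), (2,4)]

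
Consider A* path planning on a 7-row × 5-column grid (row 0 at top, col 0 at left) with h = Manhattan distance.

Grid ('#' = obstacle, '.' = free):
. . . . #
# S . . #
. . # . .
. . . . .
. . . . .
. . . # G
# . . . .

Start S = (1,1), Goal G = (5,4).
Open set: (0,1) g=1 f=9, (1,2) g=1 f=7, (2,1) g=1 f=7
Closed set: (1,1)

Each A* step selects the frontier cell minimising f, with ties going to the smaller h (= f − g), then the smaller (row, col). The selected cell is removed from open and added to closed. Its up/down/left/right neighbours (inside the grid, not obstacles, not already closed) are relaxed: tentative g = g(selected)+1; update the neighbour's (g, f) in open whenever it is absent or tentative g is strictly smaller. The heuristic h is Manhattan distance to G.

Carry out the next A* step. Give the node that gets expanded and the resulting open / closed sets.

step 1: expand (1,2) (f=7, h=6) → closed; open now [(0,1) g=1 f=9, (0,2) g=2 f=9, (1,3) g=2 f=7, (2,1) g=1 f=7]

expanded=(1,2); open=[(0,1) g=1 f=9, (0,2) g=2 f=9, (1,3) g=2 f=7, (2,1) g=1 f=7]; closed=[(1,1), (1,2)]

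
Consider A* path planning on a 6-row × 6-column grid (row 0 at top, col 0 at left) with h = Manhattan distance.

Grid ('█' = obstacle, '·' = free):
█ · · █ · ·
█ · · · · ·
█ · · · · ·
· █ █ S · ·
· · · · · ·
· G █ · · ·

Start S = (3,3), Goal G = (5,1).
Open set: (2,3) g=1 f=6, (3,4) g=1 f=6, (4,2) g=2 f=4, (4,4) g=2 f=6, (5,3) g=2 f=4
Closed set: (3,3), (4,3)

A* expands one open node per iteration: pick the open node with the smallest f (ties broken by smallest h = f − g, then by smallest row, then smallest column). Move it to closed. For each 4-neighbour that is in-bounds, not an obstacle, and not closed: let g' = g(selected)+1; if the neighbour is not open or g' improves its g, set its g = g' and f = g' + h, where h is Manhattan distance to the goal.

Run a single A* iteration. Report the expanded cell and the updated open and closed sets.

step 1: expand (4,2) (f=4, h=2) → closed; open now [(2,3) g=1 f=6, (3,4) g=1 f=6, (4,1) g=3 f=4, (4,4) g=2 f=6, (5,3) g=2 f=4]

expanded=(4,2); open=[(2,3) g=1 f=6, (3,4) g=1 f=6, (4,1) g=3 f=4, (4,4) g=2 f=6, (5,3) g=2 f=4]; closed=[(3,3), (4,2), (4,3)]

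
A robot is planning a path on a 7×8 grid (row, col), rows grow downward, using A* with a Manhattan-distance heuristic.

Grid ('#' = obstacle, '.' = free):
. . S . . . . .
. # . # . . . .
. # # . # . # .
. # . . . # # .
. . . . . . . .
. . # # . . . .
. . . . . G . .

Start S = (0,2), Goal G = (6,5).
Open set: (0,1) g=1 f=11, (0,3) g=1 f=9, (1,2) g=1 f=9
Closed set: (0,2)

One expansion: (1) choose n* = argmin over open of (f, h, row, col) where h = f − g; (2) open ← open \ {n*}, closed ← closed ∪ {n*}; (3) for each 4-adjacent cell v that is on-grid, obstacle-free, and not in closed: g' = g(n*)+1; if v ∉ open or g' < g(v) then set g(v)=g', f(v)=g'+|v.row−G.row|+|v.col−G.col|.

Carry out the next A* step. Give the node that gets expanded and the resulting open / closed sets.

expanded=(0,3); open=[(0,1) g=1 f=11, (0,4) g=2 f=9, (1,2) g=1 f=9]; closed=[(0,2), (0,3)]

step 1: expand (0,3) (f=9, h=8) → closed; open now [(0,1) g=1 f=11, (0,4) g=2 f=9, (1,2) g=1 f=9]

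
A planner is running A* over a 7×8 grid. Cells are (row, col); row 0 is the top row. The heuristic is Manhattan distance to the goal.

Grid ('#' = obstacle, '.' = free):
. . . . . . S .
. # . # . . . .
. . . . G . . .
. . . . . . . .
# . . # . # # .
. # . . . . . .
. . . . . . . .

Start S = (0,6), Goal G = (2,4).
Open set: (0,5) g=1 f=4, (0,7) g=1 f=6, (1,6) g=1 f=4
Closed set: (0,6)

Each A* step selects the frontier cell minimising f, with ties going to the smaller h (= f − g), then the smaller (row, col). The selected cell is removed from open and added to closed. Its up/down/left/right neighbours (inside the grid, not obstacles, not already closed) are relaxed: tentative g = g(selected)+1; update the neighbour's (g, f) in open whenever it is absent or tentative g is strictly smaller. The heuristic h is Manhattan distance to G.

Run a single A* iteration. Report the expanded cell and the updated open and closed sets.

expanded=(0,5); open=[(0,4) g=2 f=4, (0,7) g=1 f=6, (1,5) g=2 f=4, (1,6) g=1 f=4]; closed=[(0,5), (0,6)]

step 1: expand (0,5) (f=4, h=3) → closed; open now [(0,4) g=2 f=4, (0,7) g=1 f=6, (1,5) g=2 f=4, (1,6) g=1 f=4]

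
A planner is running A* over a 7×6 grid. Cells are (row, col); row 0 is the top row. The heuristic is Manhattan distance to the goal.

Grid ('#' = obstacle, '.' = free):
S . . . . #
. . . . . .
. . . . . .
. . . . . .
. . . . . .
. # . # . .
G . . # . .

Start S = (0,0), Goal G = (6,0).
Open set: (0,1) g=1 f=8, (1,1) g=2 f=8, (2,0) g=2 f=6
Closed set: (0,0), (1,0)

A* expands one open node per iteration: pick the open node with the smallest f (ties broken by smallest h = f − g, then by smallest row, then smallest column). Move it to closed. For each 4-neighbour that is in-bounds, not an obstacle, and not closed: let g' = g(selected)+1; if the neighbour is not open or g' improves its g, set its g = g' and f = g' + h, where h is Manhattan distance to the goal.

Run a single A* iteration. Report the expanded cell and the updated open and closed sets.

expanded=(2,0); open=[(0,1) g=1 f=8, (1,1) g=2 f=8, (2,1) g=3 f=8, (3,0) g=3 f=6]; closed=[(0,0), (1,0), (2,0)]

step 1: expand (2,0) (f=6, h=4) → closed; open now [(0,1) g=1 f=8, (1,1) g=2 f=8, (2,1) g=3 f=8, (3,0) g=3 f=6]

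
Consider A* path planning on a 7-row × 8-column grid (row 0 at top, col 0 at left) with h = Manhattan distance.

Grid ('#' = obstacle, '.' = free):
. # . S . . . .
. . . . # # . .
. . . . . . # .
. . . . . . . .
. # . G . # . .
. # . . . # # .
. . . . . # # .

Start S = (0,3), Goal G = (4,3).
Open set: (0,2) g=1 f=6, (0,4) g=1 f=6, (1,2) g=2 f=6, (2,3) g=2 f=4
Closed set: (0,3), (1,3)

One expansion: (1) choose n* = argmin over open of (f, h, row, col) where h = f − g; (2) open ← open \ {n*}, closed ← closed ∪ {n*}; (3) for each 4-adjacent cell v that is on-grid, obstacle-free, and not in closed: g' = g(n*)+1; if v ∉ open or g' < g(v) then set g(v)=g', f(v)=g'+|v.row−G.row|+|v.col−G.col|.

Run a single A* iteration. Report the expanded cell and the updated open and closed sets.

expanded=(2,3); open=[(0,2) g=1 f=6, (0,4) g=1 f=6, (1,2) g=2 f=6, (2,2) g=3 f=6, (2,4) g=3 f=6, (3,3) g=3 f=4]; closed=[(0,3), (1,3), (2,3)]

step 1: expand (2,3) (f=4, h=2) → closed; open now [(0,2) g=1 f=6, (0,4) g=1 f=6, (1,2) g=2 f=6, (2,2) g=3 f=6, (2,4) g=3 f=6, (3,3) g=3 f=4]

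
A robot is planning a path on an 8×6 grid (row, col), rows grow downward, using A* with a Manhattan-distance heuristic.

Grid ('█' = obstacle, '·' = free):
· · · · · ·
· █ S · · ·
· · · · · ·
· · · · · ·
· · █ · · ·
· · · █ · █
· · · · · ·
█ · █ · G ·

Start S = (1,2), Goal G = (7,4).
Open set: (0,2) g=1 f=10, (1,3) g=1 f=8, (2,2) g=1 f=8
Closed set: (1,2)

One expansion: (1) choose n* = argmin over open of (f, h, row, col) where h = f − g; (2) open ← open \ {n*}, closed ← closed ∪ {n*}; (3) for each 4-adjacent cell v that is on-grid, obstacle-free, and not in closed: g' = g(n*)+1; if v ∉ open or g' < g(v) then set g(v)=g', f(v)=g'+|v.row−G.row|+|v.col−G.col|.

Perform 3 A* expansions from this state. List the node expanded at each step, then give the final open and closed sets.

order=[(1,3) → (1,4) → (2,4)]; open=[(0,2) g=1 f=10, (0,3) g=2 f=10, (0,4) g=3 f=10, (1,5) g=3 f=10, (2,2) g=1 f=8, (2,3) g=2 f=8, (2,5) g=4 f=10, (3,4) g=4 f=8]; closed=[(1,2), (1,3), (1,4), (2,4)]

step 1: expand (1,3) (f=8, h=7) → closed; open now [(0,2) g=1 f=10, (0,3) g=2 f=10, (1,4) g=2 f=8, (2,2) g=1 f=8, (2,3) g=2 f=8]
step 2: expand (1,4) (f=8, h=6) → closed; open now [(0,2) g=1 f=10, (0,3) g=2 f=10, (0,4) g=3 f=10, (1,5) g=3 f=10, (2,2) g=1 f=8, (2,3) g=2 f=8, (2,4) g=3 f=8]
step 3: expand (2,4) (f=8, h=5) → closed; open now [(0,2) g=1 f=10, (0,3) g=2 f=10, (0,4) g=3 f=10, (1,5) g=3 f=10, (2,2) g=1 f=8, (2,3) g=2 f=8, (2,5) g=4 f=10, (3,4) g=4 f=8]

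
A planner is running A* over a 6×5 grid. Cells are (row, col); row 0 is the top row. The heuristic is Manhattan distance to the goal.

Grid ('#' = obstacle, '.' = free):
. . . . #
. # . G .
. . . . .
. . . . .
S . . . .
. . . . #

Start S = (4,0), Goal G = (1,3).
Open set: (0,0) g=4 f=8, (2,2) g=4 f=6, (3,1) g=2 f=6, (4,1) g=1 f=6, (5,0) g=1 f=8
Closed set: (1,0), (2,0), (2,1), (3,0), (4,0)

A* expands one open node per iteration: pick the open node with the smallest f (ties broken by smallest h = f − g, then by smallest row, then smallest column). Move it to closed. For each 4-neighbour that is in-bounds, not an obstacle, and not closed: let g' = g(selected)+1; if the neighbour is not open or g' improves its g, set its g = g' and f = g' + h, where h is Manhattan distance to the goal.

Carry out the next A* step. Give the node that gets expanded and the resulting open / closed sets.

expanded=(2,2); open=[(0,0) g=4 f=8, (1,2) g=5 f=6, (2,3) g=5 f=6, (3,1) g=2 f=6, (3,2) g=5 f=8, (4,1) g=1 f=6, (5,0) g=1 f=8]; closed=[(1,0), (2,0), (2,1), (2,2), (3,0), (4,0)]

step 1: expand (2,2) (f=6, h=2) → closed; open now [(0,0) g=4 f=8, (1,2) g=5 f=6, (2,3) g=5 f=6, (3,1) g=2 f=6, (3,2) g=5 f=8, (4,1) g=1 f=6, (5,0) g=1 f=8]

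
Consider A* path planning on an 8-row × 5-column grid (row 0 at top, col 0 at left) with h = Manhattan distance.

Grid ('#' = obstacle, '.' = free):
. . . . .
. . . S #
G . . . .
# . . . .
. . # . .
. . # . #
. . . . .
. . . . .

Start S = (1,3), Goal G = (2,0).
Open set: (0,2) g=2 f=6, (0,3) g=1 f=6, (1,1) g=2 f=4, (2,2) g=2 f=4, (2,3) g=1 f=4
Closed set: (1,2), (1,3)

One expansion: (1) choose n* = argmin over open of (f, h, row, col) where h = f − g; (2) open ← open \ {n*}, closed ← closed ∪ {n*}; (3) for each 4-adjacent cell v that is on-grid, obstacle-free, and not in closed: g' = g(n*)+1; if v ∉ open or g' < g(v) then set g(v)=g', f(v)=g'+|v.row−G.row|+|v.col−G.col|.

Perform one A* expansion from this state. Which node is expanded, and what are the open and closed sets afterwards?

expanded=(1,1); open=[(0,1) g=3 f=6, (0,2) g=2 f=6, (0,3) g=1 f=6, (1,0) g=3 f=4, (2,1) g=3 f=4, (2,2) g=2 f=4, (2,3) g=1 f=4]; closed=[(1,1), (1,2), (1,3)]

step 1: expand (1,1) (f=4, h=2) → closed; open now [(0,1) g=3 f=6, (0,2) g=2 f=6, (0,3) g=1 f=6, (1,0) g=3 f=4, (2,1) g=3 f=4, (2,2) g=2 f=4, (2,3) g=1 f=4]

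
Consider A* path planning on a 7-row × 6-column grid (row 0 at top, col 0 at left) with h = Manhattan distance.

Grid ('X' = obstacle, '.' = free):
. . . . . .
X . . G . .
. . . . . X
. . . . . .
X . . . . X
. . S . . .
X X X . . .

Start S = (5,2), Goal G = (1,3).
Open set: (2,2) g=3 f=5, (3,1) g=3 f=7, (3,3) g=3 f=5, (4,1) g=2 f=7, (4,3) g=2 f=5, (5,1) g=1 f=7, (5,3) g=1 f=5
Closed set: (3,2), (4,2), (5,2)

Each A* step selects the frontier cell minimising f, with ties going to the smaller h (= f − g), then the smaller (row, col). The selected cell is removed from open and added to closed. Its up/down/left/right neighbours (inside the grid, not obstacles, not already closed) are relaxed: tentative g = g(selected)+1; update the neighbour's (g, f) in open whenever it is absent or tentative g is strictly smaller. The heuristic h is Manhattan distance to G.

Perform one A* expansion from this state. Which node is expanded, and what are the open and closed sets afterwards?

step 1: expand (2,2) (f=5, h=2) → closed; open now [(1,2) g=4 f=5, (2,1) g=4 f=7, (2,3) g=4 f=5, (3,1) g=3 f=7, (3,3) g=3 f=5, (4,1) g=2 f=7, (4,3) g=2 f=5, (5,1) g=1 f=7, (5,3) g=1 f=5]

expanded=(2,2); open=[(1,2) g=4 f=5, (2,1) g=4 f=7, (2,3) g=4 f=5, (3,1) g=3 f=7, (3,3) g=3 f=5, (4,1) g=2 f=7, (4,3) g=2 f=5, (5,1) g=1 f=7, (5,3) g=1 f=5]; closed=[(2,2), (3,2), (4,2), (5,2)]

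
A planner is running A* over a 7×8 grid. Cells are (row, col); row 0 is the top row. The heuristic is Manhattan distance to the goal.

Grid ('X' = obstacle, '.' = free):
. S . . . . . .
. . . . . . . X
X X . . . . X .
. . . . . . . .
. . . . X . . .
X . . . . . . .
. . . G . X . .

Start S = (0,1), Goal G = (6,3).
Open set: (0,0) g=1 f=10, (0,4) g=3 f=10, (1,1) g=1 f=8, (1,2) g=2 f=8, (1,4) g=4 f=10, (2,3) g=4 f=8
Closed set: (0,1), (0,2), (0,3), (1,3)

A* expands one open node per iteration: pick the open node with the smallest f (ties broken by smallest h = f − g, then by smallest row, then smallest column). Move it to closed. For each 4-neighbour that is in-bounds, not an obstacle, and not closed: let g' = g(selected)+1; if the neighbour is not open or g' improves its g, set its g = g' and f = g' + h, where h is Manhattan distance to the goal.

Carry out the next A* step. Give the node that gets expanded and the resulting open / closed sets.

step 1: expand (2,3) (f=8, h=4) → closed; open now [(0,0) g=1 f=10, (0,4) g=3 f=10, (1,1) g=1 f=8, (1,2) g=2 f=8, (1,4) g=4 f=10, (2,2) g=5 f=10, (2,4) g=5 f=10, (3,3) g=5 f=8]

expanded=(2,3); open=[(0,0) g=1 f=10, (0,4) g=3 f=10, (1,1) g=1 f=8, (1,2) g=2 f=8, (1,4) g=4 f=10, (2,2) g=5 f=10, (2,4) g=5 f=10, (3,3) g=5 f=8]; closed=[(0,1), (0,2), (0,3), (1,3), (2,3)]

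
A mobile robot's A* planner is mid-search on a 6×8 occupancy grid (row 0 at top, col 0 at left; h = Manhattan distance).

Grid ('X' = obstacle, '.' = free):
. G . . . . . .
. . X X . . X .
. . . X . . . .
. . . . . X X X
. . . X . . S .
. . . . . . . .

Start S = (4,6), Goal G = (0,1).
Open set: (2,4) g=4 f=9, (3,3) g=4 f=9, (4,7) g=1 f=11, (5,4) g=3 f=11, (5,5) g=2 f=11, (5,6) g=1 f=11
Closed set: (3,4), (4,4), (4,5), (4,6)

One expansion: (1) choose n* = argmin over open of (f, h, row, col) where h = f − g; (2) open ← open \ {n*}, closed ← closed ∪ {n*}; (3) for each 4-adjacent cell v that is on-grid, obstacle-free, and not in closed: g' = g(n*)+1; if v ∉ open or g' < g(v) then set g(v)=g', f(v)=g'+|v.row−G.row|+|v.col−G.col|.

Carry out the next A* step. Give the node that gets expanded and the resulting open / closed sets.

step 1: expand (2,4) (f=9, h=5) → closed; open now [(1,4) g=5 f=9, (2,5) g=5 f=11, (3,3) g=4 f=9, (4,7) g=1 f=11, (5,4) g=3 f=11, (5,5) g=2 f=11, (5,6) g=1 f=11]

expanded=(2,4); open=[(1,4) g=5 f=9, (2,5) g=5 f=11, (3,3) g=4 f=9, (4,7) g=1 f=11, (5,4) g=3 f=11, (5,5) g=2 f=11, (5,6) g=1 f=11]; closed=[(2,4), (3,4), (4,4), (4,5), (4,6)]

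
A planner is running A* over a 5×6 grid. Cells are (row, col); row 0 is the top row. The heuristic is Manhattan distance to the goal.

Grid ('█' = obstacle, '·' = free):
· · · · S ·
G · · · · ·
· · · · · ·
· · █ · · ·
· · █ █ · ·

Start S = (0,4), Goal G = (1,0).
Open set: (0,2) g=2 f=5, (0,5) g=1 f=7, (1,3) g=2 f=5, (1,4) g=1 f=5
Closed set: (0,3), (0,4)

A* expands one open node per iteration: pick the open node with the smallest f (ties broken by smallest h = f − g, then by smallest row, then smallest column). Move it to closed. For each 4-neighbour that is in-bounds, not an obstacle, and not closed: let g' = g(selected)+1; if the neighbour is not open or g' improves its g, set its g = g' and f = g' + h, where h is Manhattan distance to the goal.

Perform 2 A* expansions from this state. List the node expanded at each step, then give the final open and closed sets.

step 1: expand (0,2) (f=5, h=3) → closed; open now [(0,1) g=3 f=5, (0,5) g=1 f=7, (1,2) g=3 f=5, (1,3) g=2 f=5, (1,4) g=1 f=5]
step 2: expand (0,1) (f=5, h=2) → closed; open now [(0,0) g=4 f=5, (0,5) g=1 f=7, (1,1) g=4 f=5, (1,2) g=3 f=5, (1,3) g=2 f=5, (1,4) g=1 f=5]

order=[(0,2) → (0,1)]; open=[(0,0) g=4 f=5, (0,5) g=1 f=7, (1,1) g=4 f=5, (1,2) g=3 f=5, (1,3) g=2 f=5, (1,4) g=1 f=5]; closed=[(0,1), (0,2), (0,3), (0,4)]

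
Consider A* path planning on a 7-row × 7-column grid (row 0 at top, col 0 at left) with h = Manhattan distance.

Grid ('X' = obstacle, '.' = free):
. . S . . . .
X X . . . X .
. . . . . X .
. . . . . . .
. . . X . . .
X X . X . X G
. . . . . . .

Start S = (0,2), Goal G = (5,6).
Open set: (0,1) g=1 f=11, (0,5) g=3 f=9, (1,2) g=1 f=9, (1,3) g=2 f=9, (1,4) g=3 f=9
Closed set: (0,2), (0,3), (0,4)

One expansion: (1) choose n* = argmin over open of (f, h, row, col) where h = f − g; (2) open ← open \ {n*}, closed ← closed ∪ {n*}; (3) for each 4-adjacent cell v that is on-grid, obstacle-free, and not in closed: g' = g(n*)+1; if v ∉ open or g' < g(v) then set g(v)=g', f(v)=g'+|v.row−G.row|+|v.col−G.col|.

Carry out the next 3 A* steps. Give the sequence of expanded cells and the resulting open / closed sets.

order=[(0,5) → (0,6) → (1,6)]; open=[(0,1) g=1 f=11, (1,2) g=1 f=9, (1,3) g=2 f=9, (1,4) g=3 f=9, (2,6) g=6 f=9]; closed=[(0,2), (0,3), (0,4), (0,5), (0,6), (1,6)]

step 1: expand (0,5) (f=9, h=6) → closed; open now [(0,1) g=1 f=11, (0,6) g=4 f=9, (1,2) g=1 f=9, (1,3) g=2 f=9, (1,4) g=3 f=9]
step 2: expand (0,6) (f=9, h=5) → closed; open now [(0,1) g=1 f=11, (1,2) g=1 f=9, (1,3) g=2 f=9, (1,4) g=3 f=9, (1,6) g=5 f=9]
step 3: expand (1,6) (f=9, h=4) → closed; open now [(0,1) g=1 f=11, (1,2) g=1 f=9, (1,3) g=2 f=9, (1,4) g=3 f=9, (2,6) g=6 f=9]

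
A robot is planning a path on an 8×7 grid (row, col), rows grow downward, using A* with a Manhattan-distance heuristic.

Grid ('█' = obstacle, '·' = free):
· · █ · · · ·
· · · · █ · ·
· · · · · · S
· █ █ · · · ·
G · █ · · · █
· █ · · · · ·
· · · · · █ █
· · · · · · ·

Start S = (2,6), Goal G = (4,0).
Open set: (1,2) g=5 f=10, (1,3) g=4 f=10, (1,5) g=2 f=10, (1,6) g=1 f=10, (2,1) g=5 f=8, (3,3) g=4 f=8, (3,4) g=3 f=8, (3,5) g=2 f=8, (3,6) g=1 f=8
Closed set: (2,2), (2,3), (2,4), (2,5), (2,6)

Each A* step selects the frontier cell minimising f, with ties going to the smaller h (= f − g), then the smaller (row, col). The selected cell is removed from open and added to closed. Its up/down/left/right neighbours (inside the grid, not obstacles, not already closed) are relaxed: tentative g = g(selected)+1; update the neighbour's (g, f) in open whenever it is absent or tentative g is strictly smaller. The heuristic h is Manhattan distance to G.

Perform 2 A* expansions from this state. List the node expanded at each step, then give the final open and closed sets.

order=[(2,1) → (2,0)]; open=[(1,0) g=7 f=10, (1,1) g=6 f=10, (1,2) g=5 f=10, (1,3) g=4 f=10, (1,5) g=2 f=10, (1,6) g=1 f=10, (3,0) g=7 f=8, (3,3) g=4 f=8, (3,4) g=3 f=8, (3,5) g=2 f=8, (3,6) g=1 f=8]; closed=[(2,0), (2,1), (2,2), (2,3), (2,4), (2,5), (2,6)]

step 1: expand (2,1) (f=8, h=3) → closed; open now [(1,1) g=6 f=10, (1,2) g=5 f=10, (1,3) g=4 f=10, (1,5) g=2 f=10, (1,6) g=1 f=10, (2,0) g=6 f=8, (3,3) g=4 f=8, (3,4) g=3 f=8, (3,5) g=2 f=8, (3,6) g=1 f=8]
step 2: expand (2,0) (f=8, h=2) → closed; open now [(1,0) g=7 f=10, (1,1) g=6 f=10, (1,2) g=5 f=10, (1,3) g=4 f=10, (1,5) g=2 f=10, (1,6) g=1 f=10, (3,0) g=7 f=8, (3,3) g=4 f=8, (3,4) g=3 f=8, (3,5) g=2 f=8, (3,6) g=1 f=8]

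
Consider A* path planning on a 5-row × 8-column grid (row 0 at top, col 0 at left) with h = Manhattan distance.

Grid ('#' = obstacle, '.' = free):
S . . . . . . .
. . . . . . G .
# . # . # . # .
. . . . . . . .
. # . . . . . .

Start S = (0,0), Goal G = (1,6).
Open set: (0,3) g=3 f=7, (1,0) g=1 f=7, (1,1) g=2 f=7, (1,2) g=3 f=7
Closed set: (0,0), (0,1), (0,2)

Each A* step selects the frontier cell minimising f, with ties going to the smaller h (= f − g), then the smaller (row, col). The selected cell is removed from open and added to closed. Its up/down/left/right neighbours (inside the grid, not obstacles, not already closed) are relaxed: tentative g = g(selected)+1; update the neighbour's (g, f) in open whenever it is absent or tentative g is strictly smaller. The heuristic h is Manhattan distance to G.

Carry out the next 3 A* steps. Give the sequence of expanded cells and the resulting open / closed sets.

step 1: expand (0,3) (f=7, h=4) → closed; open now [(0,4) g=4 f=7, (1,0) g=1 f=7, (1,1) g=2 f=7, (1,2) g=3 f=7, (1,3) g=4 f=7]
step 2: expand (0,4) (f=7, h=3) → closed; open now [(0,5) g=5 f=7, (1,0) g=1 f=7, (1,1) g=2 f=7, (1,2) g=3 f=7, (1,3) g=4 f=7, (1,4) g=5 f=7]
step 3: expand (0,5) (f=7, h=2) → closed; open now [(0,6) g=6 f=7, (1,0) g=1 f=7, (1,1) g=2 f=7, (1,2) g=3 f=7, (1,3) g=4 f=7, (1,4) g=5 f=7, (1,5) g=6 f=7]

order=[(0,3) → (0,4) → (0,5)]; open=[(0,6) g=6 f=7, (1,0) g=1 f=7, (1,1) g=2 f=7, (1,2) g=3 f=7, (1,3) g=4 f=7, (1,4) g=5 f=7, (1,5) g=6 f=7]; closed=[(0,0), (0,1), (0,2), (0,3), (0,4), (0,5)]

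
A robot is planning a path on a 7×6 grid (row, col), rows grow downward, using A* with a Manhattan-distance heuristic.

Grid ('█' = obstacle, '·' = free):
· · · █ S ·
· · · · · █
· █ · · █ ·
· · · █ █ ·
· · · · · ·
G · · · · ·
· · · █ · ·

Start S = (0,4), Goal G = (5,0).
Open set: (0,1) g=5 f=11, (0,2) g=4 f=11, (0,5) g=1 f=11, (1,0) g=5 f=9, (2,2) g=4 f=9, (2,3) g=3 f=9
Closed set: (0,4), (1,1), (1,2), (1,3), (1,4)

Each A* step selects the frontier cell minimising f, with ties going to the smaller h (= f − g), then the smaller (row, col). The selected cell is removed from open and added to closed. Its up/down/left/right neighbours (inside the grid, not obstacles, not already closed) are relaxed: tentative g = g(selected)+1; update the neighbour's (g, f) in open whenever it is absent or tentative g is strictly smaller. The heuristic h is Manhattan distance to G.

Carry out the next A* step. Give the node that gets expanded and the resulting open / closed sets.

expanded=(1,0); open=[(0,0) g=6 f=11, (0,1) g=5 f=11, (0,2) g=4 f=11, (0,5) g=1 f=11, (2,0) g=6 f=9, (2,2) g=4 f=9, (2,3) g=3 f=9]; closed=[(0,4), (1,0), (1,1), (1,2), (1,3), (1,4)]

step 1: expand (1,0) (f=9, h=4) → closed; open now [(0,0) g=6 f=11, (0,1) g=5 f=11, (0,2) g=4 f=11, (0,5) g=1 f=11, (2,0) g=6 f=9, (2,2) g=4 f=9, (2,3) g=3 f=9]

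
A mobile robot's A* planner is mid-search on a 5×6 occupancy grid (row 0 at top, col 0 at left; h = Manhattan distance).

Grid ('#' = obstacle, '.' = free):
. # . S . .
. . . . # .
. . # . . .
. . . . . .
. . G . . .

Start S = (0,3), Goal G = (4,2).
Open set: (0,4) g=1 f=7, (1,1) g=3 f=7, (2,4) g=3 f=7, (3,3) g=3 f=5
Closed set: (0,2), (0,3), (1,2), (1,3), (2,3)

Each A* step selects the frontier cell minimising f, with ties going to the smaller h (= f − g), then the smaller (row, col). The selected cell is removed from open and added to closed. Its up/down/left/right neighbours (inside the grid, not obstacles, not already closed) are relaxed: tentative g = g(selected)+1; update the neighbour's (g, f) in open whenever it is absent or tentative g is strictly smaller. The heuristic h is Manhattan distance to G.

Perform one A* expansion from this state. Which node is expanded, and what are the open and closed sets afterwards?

expanded=(3,3); open=[(0,4) g=1 f=7, (1,1) g=3 f=7, (2,4) g=3 f=7, (3,2) g=4 f=5, (3,4) g=4 f=7, (4,3) g=4 f=5]; closed=[(0,2), (0,3), (1,2), (1,3), (2,3), (3,3)]

step 1: expand (3,3) (f=5, h=2) → closed; open now [(0,4) g=1 f=7, (1,1) g=3 f=7, (2,4) g=3 f=7, (3,2) g=4 f=5, (3,4) g=4 f=7, (4,3) g=4 f=5]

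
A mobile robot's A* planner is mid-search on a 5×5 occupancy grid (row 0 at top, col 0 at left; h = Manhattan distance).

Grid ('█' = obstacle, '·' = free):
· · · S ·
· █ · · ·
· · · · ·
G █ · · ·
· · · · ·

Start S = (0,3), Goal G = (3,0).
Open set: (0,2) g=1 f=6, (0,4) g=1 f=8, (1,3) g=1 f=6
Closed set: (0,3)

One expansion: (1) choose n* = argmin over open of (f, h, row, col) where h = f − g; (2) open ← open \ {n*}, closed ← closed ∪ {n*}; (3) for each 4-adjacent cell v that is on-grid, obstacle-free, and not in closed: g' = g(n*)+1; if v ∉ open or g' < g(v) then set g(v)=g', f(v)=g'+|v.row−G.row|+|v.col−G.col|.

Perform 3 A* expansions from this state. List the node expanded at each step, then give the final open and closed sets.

order=[(0,2) → (0,1) → (0,0)]; open=[(0,4) g=1 f=8, (1,0) g=4 f=6, (1,2) g=2 f=6, (1,3) g=1 f=6]; closed=[(0,0), (0,1), (0,2), (0,3)]

step 1: expand (0,2) (f=6, h=5) → closed; open now [(0,1) g=2 f=6, (0,4) g=1 f=8, (1,2) g=2 f=6, (1,3) g=1 f=6]
step 2: expand (0,1) (f=6, h=4) → closed; open now [(0,0) g=3 f=6, (0,4) g=1 f=8, (1,2) g=2 f=6, (1,3) g=1 f=6]
step 3: expand (0,0) (f=6, h=3) → closed; open now [(0,4) g=1 f=8, (1,0) g=4 f=6, (1,2) g=2 f=6, (1,3) g=1 f=6]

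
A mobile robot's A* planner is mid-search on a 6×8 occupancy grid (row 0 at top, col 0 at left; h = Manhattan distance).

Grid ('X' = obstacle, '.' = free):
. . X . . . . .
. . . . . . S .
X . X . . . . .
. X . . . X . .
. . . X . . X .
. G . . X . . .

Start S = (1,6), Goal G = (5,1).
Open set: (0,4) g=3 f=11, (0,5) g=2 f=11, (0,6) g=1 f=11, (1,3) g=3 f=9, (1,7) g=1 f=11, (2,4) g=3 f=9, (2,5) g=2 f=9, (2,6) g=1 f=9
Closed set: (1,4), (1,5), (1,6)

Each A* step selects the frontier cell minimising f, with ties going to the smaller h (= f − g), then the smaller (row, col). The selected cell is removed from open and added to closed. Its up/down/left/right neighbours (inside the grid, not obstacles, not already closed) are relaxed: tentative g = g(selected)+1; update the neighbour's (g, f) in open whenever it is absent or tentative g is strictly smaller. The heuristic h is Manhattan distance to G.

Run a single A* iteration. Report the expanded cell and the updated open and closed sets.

step 1: expand (1,3) (f=9, h=6) → closed; open now [(0,3) g=4 f=11, (0,4) g=3 f=11, (0,5) g=2 f=11, (0,6) g=1 f=11, (1,2) g=4 f=9, (1,7) g=1 f=11, (2,3) g=4 f=9, (2,4) g=3 f=9, (2,5) g=2 f=9, (2,6) g=1 f=9]

expanded=(1,3); open=[(0,3) g=4 f=11, (0,4) g=3 f=11, (0,5) g=2 f=11, (0,6) g=1 f=11, (1,2) g=4 f=9, (1,7) g=1 f=11, (2,3) g=4 f=9, (2,4) g=3 f=9, (2,5) g=2 f=9, (2,6) g=1 f=9]; closed=[(1,3), (1,4), (1,5), (1,6)]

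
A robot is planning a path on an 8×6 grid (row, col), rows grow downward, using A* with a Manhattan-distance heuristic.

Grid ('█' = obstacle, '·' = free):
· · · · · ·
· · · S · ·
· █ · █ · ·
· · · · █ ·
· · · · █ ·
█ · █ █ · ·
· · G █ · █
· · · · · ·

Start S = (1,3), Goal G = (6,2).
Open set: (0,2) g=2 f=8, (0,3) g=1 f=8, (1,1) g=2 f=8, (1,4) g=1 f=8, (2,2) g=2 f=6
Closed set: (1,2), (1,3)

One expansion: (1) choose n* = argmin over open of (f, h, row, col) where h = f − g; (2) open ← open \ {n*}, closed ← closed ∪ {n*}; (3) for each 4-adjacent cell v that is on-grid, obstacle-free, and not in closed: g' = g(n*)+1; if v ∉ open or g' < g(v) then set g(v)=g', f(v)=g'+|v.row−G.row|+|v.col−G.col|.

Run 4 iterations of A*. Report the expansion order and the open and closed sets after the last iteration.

order=[(2,2) → (3,2) → (4,2) → (4,1)]; open=[(0,2) g=2 f=8, (0,3) g=1 f=8, (1,1) g=2 f=8, (1,4) g=1 f=8, (3,1) g=4 f=8, (3,3) g=4 f=8, (4,0) g=6 f=10, (4,3) g=5 f=8, (5,1) g=6 f=8]; closed=[(1,2), (1,3), (2,2), (3,2), (4,1), (4,2)]

step 1: expand (2,2) (f=6, h=4) → closed; open now [(0,2) g=2 f=8, (0,3) g=1 f=8, (1,1) g=2 f=8, (1,4) g=1 f=8, (3,2) g=3 f=6]
step 2: expand (3,2) (f=6, h=3) → closed; open now [(0,2) g=2 f=8, (0,3) g=1 f=8, (1,1) g=2 f=8, (1,4) g=1 f=8, (3,1) g=4 f=8, (3,3) g=4 f=8, (4,2) g=4 f=6]
step 3: expand (4,2) (f=6, h=2) → closed; open now [(0,2) g=2 f=8, (0,3) g=1 f=8, (1,1) g=2 f=8, (1,4) g=1 f=8, (3,1) g=4 f=8, (3,3) g=4 f=8, (4,1) g=5 f=8, (4,3) g=5 f=8]
step 4: expand (4,1) (f=8, h=3) → closed; open now [(0,2) g=2 f=8, (0,3) g=1 f=8, (1,1) g=2 f=8, (1,4) g=1 f=8, (3,1) g=4 f=8, (3,3) g=4 f=8, (4,0) g=6 f=10, (4,3) g=5 f=8, (5,1) g=6 f=8]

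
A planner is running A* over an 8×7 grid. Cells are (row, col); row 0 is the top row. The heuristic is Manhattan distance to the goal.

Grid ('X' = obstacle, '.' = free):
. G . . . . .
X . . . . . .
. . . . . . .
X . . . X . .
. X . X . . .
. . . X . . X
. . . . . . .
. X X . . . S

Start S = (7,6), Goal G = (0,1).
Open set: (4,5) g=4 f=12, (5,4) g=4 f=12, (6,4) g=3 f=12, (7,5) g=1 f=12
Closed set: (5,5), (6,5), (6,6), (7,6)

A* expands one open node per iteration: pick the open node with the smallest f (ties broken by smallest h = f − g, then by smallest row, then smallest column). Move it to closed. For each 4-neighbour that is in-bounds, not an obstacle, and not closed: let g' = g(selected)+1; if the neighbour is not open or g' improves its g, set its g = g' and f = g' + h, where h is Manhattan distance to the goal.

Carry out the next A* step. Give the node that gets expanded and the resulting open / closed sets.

expanded=(4,5); open=[(3,5) g=5 f=12, (4,4) g=5 f=12, (4,6) g=5 f=14, (5,4) g=4 f=12, (6,4) g=3 f=12, (7,5) g=1 f=12]; closed=[(4,5), (5,5), (6,5), (6,6), (7,6)]

step 1: expand (4,5) (f=12, h=8) → closed; open now [(3,5) g=5 f=12, (4,4) g=5 f=12, (4,6) g=5 f=14, (5,4) g=4 f=12, (6,4) g=3 f=12, (7,5) g=1 f=12]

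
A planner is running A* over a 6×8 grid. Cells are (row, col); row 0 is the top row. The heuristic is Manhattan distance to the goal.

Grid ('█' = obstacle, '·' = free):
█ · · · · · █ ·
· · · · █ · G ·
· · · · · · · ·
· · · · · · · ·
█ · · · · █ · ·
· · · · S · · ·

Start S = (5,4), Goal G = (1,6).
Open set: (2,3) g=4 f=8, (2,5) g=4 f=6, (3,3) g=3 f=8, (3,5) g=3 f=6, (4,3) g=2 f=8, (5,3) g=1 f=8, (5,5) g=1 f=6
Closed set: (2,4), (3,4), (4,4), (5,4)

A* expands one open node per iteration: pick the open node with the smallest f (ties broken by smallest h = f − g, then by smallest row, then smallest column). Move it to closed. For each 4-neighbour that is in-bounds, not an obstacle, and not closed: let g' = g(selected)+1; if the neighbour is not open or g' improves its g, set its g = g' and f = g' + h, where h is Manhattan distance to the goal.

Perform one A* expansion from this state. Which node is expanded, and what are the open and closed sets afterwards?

step 1: expand (2,5) (f=6, h=2) → closed; open now [(1,5) g=5 f=6, (2,3) g=4 f=8, (2,6) g=5 f=6, (3,3) g=3 f=8, (3,5) g=3 f=6, (4,3) g=2 f=8, (5,3) g=1 f=8, (5,5) g=1 f=6]

expanded=(2,5); open=[(1,5) g=5 f=6, (2,3) g=4 f=8, (2,6) g=5 f=6, (3,3) g=3 f=8, (3,5) g=3 f=6, (4,3) g=2 f=8, (5,3) g=1 f=8, (5,5) g=1 f=6]; closed=[(2,4), (2,5), (3,4), (4,4), (5,4)]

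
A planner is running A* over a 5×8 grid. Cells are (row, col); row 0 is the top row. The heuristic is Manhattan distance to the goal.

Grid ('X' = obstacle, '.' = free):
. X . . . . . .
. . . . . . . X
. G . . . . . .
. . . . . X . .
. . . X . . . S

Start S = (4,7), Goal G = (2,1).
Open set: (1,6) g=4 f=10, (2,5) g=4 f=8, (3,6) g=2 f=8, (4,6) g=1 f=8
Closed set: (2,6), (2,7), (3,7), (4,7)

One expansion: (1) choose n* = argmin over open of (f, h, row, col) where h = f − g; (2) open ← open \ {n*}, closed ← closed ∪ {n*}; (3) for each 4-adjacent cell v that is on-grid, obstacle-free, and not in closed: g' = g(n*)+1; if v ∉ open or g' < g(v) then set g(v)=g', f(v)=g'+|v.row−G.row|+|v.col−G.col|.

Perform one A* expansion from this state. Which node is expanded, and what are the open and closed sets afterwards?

expanded=(2,5); open=[(1,5) g=5 f=10, (1,6) g=4 f=10, (2,4) g=5 f=8, (3,6) g=2 f=8, (4,6) g=1 f=8]; closed=[(2,5), (2,6), (2,7), (3,7), (4,7)]

step 1: expand (2,5) (f=8, h=4) → closed; open now [(1,5) g=5 f=10, (1,6) g=4 f=10, (2,4) g=5 f=8, (3,6) g=2 f=8, (4,6) g=1 f=8]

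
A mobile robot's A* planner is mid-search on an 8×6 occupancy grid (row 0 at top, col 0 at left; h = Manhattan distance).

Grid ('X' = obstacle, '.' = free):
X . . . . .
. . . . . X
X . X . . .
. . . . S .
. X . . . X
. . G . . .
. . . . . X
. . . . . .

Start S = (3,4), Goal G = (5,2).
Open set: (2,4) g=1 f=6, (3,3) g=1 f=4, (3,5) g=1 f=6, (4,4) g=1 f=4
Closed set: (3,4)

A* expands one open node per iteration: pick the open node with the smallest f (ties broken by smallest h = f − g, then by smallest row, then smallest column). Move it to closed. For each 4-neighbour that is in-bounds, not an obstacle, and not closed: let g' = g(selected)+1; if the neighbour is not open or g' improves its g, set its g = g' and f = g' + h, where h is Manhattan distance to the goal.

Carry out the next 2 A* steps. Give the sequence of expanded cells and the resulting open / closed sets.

step 1: expand (3,3) (f=4, h=3) → closed; open now [(2,3) g=2 f=6, (2,4) g=1 f=6, (3,2) g=2 f=4, (3,5) g=1 f=6, (4,3) g=2 f=4, (4,4) g=1 f=4]
step 2: expand (3,2) (f=4, h=2) → closed; open now [(2,3) g=2 f=6, (2,4) g=1 f=6, (3,1) g=3 f=6, (3,5) g=1 f=6, (4,2) g=3 f=4, (4,3) g=2 f=4, (4,4) g=1 f=4]

order=[(3,3) → (3,2)]; open=[(2,3) g=2 f=6, (2,4) g=1 f=6, (3,1) g=3 f=6, (3,5) g=1 f=6, (4,2) g=3 f=4, (4,3) g=2 f=4, (4,4) g=1 f=4]; closed=[(3,2), (3,3), (3,4)]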